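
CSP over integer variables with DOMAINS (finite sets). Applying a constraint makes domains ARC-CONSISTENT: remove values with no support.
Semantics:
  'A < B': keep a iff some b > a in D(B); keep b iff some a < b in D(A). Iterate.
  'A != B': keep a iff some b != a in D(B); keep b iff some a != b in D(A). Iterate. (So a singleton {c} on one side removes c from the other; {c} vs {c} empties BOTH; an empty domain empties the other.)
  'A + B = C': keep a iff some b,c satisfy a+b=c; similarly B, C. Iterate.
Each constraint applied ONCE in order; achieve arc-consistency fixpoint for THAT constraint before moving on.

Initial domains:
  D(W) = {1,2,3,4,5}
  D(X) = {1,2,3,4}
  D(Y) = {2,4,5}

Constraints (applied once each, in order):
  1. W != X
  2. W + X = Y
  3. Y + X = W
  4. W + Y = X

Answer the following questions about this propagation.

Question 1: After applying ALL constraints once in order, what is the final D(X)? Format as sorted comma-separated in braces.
Constraint 1 (W != X) on D(W)={1,2,3,4,5} D(X)={1,2,3,4}: no change
Constraint 2 (W + X = Y) on D(W)={1,2,3,4,5} D(X)={1,2,3,4} D(Y)={2,4,5}: W {1,2,3,4,5}->{1,2,3,4}
Constraint 3 (Y + X = W) on D(Y)={2,4,5} D(X)={1,2,3,4} D(W)={1,2,3,4}: Y {2,4,5}->{2}; X {1,2,3,4}->{1,2}; W {1,2,3,4}->{3,4}
Constraint 4 (W + Y = X) on D(W)={3,4} D(Y)={2} D(X)={1,2}: W {3,4}->{}; Y {2}->{}; X {1,2}->{}
So after all 4 constraints: D(X) = {}

Answer: {}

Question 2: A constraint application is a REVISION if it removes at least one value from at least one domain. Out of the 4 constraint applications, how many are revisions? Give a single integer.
Answer: 3

Derivation:
Constraint 1 (W != X) on D(W)={1,2,3,4,5} D(X)={1,2,3,4}: no change => not a revision
Constraint 2 (W + X = Y) on D(W)={1,2,3,4,5} D(X)={1,2,3,4} D(Y)={2,4,5}: W {1,2,3,4,5}->{1,2,3,4} => REVISION
Constraint 3 (Y + X = W) on D(Y)={2,4,5} D(X)={1,2,3,4} D(W)={1,2,3,4}: Y {2,4,5}->{2}; X {1,2,3,4}->{1,2}; W {1,2,3,4}->{3,4} => REVISION
Constraint 4 (W + Y = X) on D(W)={3,4} D(Y)={2} D(X)={1,2}: W {3,4}->{}; Y {2}->{}; X {1,2}->{} => REVISION
Total revisions = 3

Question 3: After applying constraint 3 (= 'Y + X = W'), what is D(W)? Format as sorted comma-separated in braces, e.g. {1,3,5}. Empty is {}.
Constraint 1 (W != X) on D(W)={1,2,3,4,5} D(X)={1,2,3,4}: no change
Constraint 2 (W + X = Y) on D(W)={1,2,3,4,5} D(X)={1,2,3,4} D(Y)={2,4,5}: W {1,2,3,4,5}->{1,2,3,4}
Constraint 3 (Y + X = W) on D(Y)={2,4,5} D(X)={1,2,3,4} D(W)={1,2,3,4}: Y {2,4,5}->{2}; X {1,2,3,4}->{1,2}; W {1,2,3,4}->{3,4}
So after constraint 3: D(W) = {3,4}

Answer: {3,4}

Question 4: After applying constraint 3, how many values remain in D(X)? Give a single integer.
Answer: 2

Derivation:
Constraint 1 (W != X) on D(W)={1,2,3,4,5} D(X)={1,2,3,4}: no change
Constraint 2 (W + X = Y) on D(W)={1,2,3,4,5} D(X)={1,2,3,4} D(Y)={2,4,5}: W {1,2,3,4,5}->{1,2,3,4}
Constraint 3 (Y + X = W) on D(Y)={2,4,5} D(X)={1,2,3,4} D(W)={1,2,3,4}: Y {2,4,5}->{2}; X {1,2,3,4}->{1,2}; W {1,2,3,4}->{3,4}
So after constraint 3: D(X)={1,2}, size = 2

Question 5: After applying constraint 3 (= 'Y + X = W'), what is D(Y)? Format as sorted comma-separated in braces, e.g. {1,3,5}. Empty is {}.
Answer: {2}

Derivation:
Constraint 1 (W != X) on D(W)={1,2,3,4,5} D(X)={1,2,3,4}: no change
Constraint 2 (W + X = Y) on D(W)={1,2,3,4,5} D(X)={1,2,3,4} D(Y)={2,4,5}: W {1,2,3,4,5}->{1,2,3,4}
Constraint 3 (Y + X = W) on D(Y)={2,4,5} D(X)={1,2,3,4} D(W)={1,2,3,4}: Y {2,4,5}->{2}; X {1,2,3,4}->{1,2}; W {1,2,3,4}->{3,4}
So after constraint 3: D(Y) = {2}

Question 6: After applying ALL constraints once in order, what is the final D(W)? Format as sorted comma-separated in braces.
Answer: {}

Derivation:
Constraint 1 (W != X) on D(W)={1,2,3,4,5} D(X)={1,2,3,4}: no change
Constraint 2 (W + X = Y) on D(W)={1,2,3,4,5} D(X)={1,2,3,4} D(Y)={2,4,5}: W {1,2,3,4,5}->{1,2,3,4}
Constraint 3 (Y + X = W) on D(Y)={2,4,5} D(X)={1,2,3,4} D(W)={1,2,3,4}: Y {2,4,5}->{2}; X {1,2,3,4}->{1,2}; W {1,2,3,4}->{3,4}
Constraint 4 (W + Y = X) on D(W)={3,4} D(Y)={2} D(X)={1,2}: W {3,4}->{}; Y {2}->{}; X {1,2}->{}
So after all 4 constraints: D(W) = {}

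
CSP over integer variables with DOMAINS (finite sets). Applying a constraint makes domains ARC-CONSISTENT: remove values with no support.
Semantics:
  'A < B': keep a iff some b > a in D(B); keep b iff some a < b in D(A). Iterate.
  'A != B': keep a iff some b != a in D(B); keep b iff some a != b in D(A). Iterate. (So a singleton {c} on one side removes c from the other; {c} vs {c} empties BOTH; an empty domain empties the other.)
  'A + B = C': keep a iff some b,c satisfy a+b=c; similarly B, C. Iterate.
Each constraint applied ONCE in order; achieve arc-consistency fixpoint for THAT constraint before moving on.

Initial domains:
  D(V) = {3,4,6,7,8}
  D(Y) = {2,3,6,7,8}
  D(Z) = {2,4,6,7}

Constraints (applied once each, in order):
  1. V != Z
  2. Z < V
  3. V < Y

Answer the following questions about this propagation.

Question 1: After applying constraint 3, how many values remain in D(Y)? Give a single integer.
Constraint 1 (V != Z) on D(V)={3,4,6,7,8} D(Z)={2,4,6,7}: no change
Constraint 2 (Z < V) on D(Z)={2,4,6,7} D(V)={3,4,6,7,8}: no change
Constraint 3 (V < Y) on D(V)={3,4,6,7,8} D(Y)={2,3,6,7,8}: V {3,4,6,7,8}->{3,4,6,7}; Y {2,3,6,7,8}->{6,7,8}
So after constraint 3: D(Y)={6,7,8}, size = 3

Answer: 3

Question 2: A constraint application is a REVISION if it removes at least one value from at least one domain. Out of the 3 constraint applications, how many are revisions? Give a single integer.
Answer: 1

Derivation:
Constraint 1 (V != Z) on D(V)={3,4,6,7,8} D(Z)={2,4,6,7}: no change => not a revision
Constraint 2 (Z < V) on D(Z)={2,4,6,7} D(V)={3,4,6,7,8}: no change => not a revision
Constraint 3 (V < Y) on D(V)={3,4,6,7,8} D(Y)={2,3,6,7,8}: V {3,4,6,7,8}->{3,4,6,7}; Y {2,3,6,7,8}->{6,7,8} => REVISION
Total revisions = 1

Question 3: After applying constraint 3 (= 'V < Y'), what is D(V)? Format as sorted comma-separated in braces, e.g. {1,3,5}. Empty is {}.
Constraint 1 (V != Z) on D(V)={3,4,6,7,8} D(Z)={2,4,6,7}: no change
Constraint 2 (Z < V) on D(Z)={2,4,6,7} D(V)={3,4,6,7,8}: no change
Constraint 3 (V < Y) on D(V)={3,4,6,7,8} D(Y)={2,3,6,7,8}: V {3,4,6,7,8}->{3,4,6,7}; Y {2,3,6,7,8}->{6,7,8}
So after constraint 3: D(V) = {3,4,6,7}

Answer: {3,4,6,7}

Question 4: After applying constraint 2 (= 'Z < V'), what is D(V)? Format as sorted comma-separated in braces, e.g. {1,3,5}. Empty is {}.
Answer: {3,4,6,7,8}

Derivation:
Constraint 1 (V != Z) on D(V)={3,4,6,7,8} D(Z)={2,4,6,7}: no change
Constraint 2 (Z < V) on D(Z)={2,4,6,7} D(V)={3,4,6,7,8}: no change
So after constraint 2: D(V) = {3,4,6,7,8}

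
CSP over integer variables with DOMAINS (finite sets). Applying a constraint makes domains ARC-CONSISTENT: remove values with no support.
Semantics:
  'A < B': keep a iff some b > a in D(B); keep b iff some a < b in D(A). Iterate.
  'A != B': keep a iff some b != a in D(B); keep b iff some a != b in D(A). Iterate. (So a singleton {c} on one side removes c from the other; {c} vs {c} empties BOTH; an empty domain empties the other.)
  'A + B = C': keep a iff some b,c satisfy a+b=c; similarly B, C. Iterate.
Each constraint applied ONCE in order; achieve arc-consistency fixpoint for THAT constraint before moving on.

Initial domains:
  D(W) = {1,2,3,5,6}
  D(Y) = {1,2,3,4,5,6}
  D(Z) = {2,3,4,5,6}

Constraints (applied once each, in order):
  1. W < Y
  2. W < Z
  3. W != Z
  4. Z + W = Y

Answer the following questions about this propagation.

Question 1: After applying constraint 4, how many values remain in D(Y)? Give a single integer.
Constraint 1 (W < Y) on D(W)={1,2,3,5,6} D(Y)={1,2,3,4,5,6}: W {1,2,3,5,6}->{1,2,3,5}; Y {1,2,3,4,5,6}->{2,3,4,5,6}
Constraint 2 (W < Z) on D(W)={1,2,3,5} D(Z)={2,3,4,5,6}: no change
Constraint 3 (W != Z) on D(W)={1,2,3,5} D(Z)={2,3,4,5,6}: no change
Constraint 4 (Z + W = Y) on D(Z)={2,3,4,5,6} D(W)={1,2,3,5} D(Y)={2,3,4,5,6}: Z {2,3,4,5,6}->{2,3,4,5}; W {1,2,3,5}->{1,2,3}; Y {2,3,4,5,6}->{3,4,5,6}
So after constraint 4: D(Y)={3,4,5,6}, size = 4

Answer: 4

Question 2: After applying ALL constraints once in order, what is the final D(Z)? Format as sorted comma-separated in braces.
Constraint 1 (W < Y) on D(W)={1,2,3,5,6} D(Y)={1,2,3,4,5,6}: W {1,2,3,5,6}->{1,2,3,5}; Y {1,2,3,4,5,6}->{2,3,4,5,6}
Constraint 2 (W < Z) on D(W)={1,2,3,5} D(Z)={2,3,4,5,6}: no change
Constraint 3 (W != Z) on D(W)={1,2,3,5} D(Z)={2,3,4,5,6}: no change
Constraint 4 (Z + W = Y) on D(Z)={2,3,4,5,6} D(W)={1,2,3,5} D(Y)={2,3,4,5,6}: Z {2,3,4,5,6}->{2,3,4,5}; W {1,2,3,5}->{1,2,3}; Y {2,3,4,5,6}->{3,4,5,6}
So after all 4 constraints: D(Z) = {2,3,4,5}

Answer: {2,3,4,5}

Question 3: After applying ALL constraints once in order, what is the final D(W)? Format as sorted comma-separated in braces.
Constraint 1 (W < Y) on D(W)={1,2,3,5,6} D(Y)={1,2,3,4,5,6}: W {1,2,3,5,6}->{1,2,3,5}; Y {1,2,3,4,5,6}->{2,3,4,5,6}
Constraint 2 (W < Z) on D(W)={1,2,3,5} D(Z)={2,3,4,5,6}: no change
Constraint 3 (W != Z) on D(W)={1,2,3,5} D(Z)={2,3,4,5,6}: no change
Constraint 4 (Z + W = Y) on D(Z)={2,3,4,5,6} D(W)={1,2,3,5} D(Y)={2,3,4,5,6}: Z {2,3,4,5,6}->{2,3,4,5}; W {1,2,3,5}->{1,2,3}; Y {2,3,4,5,6}->{3,4,5,6}
So after all 4 constraints: D(W) = {1,2,3}

Answer: {1,2,3}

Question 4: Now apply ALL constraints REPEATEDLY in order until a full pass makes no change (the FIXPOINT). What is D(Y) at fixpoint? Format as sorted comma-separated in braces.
Answer: {3,4,5,6}

Derivation:
pass 0 (initial): D(Y)={1,2,3,4,5,6}
pass 1: W {1,2,3,5,6}->{1,2,3}; Y {1,2,3,4,5,6}->{3,4,5,6}; Z {2,3,4,5,6}->{2,3,4,5}
pass 2: no change
Fixpoint after 2 passes: D(Y) = {3,4,5,6}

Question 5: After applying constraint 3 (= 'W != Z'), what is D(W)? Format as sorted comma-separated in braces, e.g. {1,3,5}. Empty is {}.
Answer: {1,2,3,5}

Derivation:
Constraint 1 (W < Y) on D(W)={1,2,3,5,6} D(Y)={1,2,3,4,5,6}: W {1,2,3,5,6}->{1,2,3,5}; Y {1,2,3,4,5,6}->{2,3,4,5,6}
Constraint 2 (W < Z) on D(W)={1,2,3,5} D(Z)={2,3,4,5,6}: no change
Constraint 3 (W != Z) on D(W)={1,2,3,5} D(Z)={2,3,4,5,6}: no change
So after constraint 3: D(W) = {1,2,3,5}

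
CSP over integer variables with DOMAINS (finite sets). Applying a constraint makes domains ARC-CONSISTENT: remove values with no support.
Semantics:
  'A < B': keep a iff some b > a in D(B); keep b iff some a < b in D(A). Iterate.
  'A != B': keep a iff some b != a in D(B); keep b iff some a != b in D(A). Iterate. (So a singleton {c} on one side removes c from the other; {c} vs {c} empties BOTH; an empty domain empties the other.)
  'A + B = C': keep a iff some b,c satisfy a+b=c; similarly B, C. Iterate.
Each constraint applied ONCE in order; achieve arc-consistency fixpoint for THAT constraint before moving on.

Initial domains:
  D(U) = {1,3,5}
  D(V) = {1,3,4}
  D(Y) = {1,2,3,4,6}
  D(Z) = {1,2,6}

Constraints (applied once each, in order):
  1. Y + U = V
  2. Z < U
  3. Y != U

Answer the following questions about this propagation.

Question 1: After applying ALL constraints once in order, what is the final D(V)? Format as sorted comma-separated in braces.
Constraint 1 (Y + U = V) on D(Y)={1,2,3,4,6} D(U)={1,3,5} D(V)={1,3,4}: Y {1,2,3,4,6}->{1,2,3}; U {1,3,5}->{1,3}; V {1,3,4}->{3,4}
Constraint 2 (Z < U) on D(Z)={1,2,6} D(U)={1,3}: Z {1,2,6}->{1,2}; U {1,3}->{3}
Constraint 3 (Y != U) on D(Y)={1,2,3} D(U)={3}: Y {1,2,3}->{1,2}
So after all 3 constraints: D(V) = {3,4}

Answer: {3,4}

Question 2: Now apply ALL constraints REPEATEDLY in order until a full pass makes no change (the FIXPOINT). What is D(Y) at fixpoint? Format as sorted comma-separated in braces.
Answer: {1}

Derivation:
pass 0 (initial): D(Y)={1,2,3,4,6}
pass 1: U {1,3,5}->{3}; V {1,3,4}->{3,4}; Y {1,2,3,4,6}->{1,2}; Z {1,2,6}->{1,2}
pass 2: V {3,4}->{4}; Y {1,2}->{1}
pass 3: no change
Fixpoint after 3 passes: D(Y) = {1}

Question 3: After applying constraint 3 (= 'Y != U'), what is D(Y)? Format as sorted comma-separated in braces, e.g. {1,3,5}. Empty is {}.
Constraint 1 (Y + U = V) on D(Y)={1,2,3,4,6} D(U)={1,3,5} D(V)={1,3,4}: Y {1,2,3,4,6}->{1,2,3}; U {1,3,5}->{1,3}; V {1,3,4}->{3,4}
Constraint 2 (Z < U) on D(Z)={1,2,6} D(U)={1,3}: Z {1,2,6}->{1,2}; U {1,3}->{3}
Constraint 3 (Y != U) on D(Y)={1,2,3} D(U)={3}: Y {1,2,3}->{1,2}
So after constraint 3: D(Y) = {1,2}

Answer: {1,2}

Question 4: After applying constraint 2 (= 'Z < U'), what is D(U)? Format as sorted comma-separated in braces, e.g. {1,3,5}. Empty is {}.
Constraint 1 (Y + U = V) on D(Y)={1,2,3,4,6} D(U)={1,3,5} D(V)={1,3,4}: Y {1,2,3,4,6}->{1,2,3}; U {1,3,5}->{1,3}; V {1,3,4}->{3,4}
Constraint 2 (Z < U) on D(Z)={1,2,6} D(U)={1,3}: Z {1,2,6}->{1,2}; U {1,3}->{3}
So after constraint 2: D(U) = {3}

Answer: {3}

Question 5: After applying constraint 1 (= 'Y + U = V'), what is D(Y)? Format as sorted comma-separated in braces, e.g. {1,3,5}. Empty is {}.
Constraint 1 (Y + U = V) on D(Y)={1,2,3,4,6} D(U)={1,3,5} D(V)={1,3,4}: Y {1,2,3,4,6}->{1,2,3}; U {1,3,5}->{1,3}; V {1,3,4}->{3,4}
So after constraint 1: D(Y) = {1,2,3}

Answer: {1,2,3}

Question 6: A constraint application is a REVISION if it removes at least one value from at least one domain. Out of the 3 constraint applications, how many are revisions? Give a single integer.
Constraint 1 (Y + U = V) on D(Y)={1,2,3,4,6} D(U)={1,3,5} D(V)={1,3,4}: Y {1,2,3,4,6}->{1,2,3}; U {1,3,5}->{1,3}; V {1,3,4}->{3,4} => REVISION
Constraint 2 (Z < U) on D(Z)={1,2,6} D(U)={1,3}: Z {1,2,6}->{1,2}; U {1,3}->{3} => REVISION
Constraint 3 (Y != U) on D(Y)={1,2,3} D(U)={3}: Y {1,2,3}->{1,2} => REVISION
Total revisions = 3

Answer: 3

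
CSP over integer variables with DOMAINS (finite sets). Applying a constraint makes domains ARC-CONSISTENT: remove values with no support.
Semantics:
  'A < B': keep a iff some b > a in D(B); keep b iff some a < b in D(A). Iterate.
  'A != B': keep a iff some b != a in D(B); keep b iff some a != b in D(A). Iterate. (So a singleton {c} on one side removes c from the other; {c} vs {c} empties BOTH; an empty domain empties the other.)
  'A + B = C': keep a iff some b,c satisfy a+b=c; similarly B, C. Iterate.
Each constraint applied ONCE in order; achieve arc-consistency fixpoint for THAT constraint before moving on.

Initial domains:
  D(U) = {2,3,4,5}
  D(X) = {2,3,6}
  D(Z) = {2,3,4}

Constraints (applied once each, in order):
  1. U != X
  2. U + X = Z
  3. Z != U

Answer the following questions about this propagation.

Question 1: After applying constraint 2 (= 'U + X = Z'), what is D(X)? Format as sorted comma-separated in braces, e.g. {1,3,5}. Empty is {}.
Constraint 1 (U != X) on D(U)={2,3,4,5} D(X)={2,3,6}: no change
Constraint 2 (U + X = Z) on D(U)={2,3,4,5} D(X)={2,3,6} D(Z)={2,3,4}: U {2,3,4,5}->{2}; X {2,3,6}->{2}; Z {2,3,4}->{4}
So after constraint 2: D(X) = {2}

Answer: {2}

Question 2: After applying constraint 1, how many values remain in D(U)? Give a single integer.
Constraint 1 (U != X) on D(U)={2,3,4,5} D(X)={2,3,6}: no change
So after constraint 1: D(U)={2,3,4,5}, size = 4

Answer: 4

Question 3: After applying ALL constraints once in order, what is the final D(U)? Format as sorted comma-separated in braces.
Constraint 1 (U != X) on D(U)={2,3,4,5} D(X)={2,3,6}: no change
Constraint 2 (U + X = Z) on D(U)={2,3,4,5} D(X)={2,3,6} D(Z)={2,3,4}: U {2,3,4,5}->{2}; X {2,3,6}->{2}; Z {2,3,4}->{4}
Constraint 3 (Z != U) on D(Z)={4} D(U)={2}: no change
So after all 3 constraints: D(U) = {2}

Answer: {2}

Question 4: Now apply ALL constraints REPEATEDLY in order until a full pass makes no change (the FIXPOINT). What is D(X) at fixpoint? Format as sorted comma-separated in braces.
pass 0 (initial): D(X)={2,3,6}
pass 1: U {2,3,4,5}->{2}; X {2,3,6}->{2}; Z {2,3,4}->{4}
pass 2: U {2}->{}; X {2}->{}; Z {4}->{}
pass 3: no change
Fixpoint after 3 passes: D(X) = {}

Answer: {}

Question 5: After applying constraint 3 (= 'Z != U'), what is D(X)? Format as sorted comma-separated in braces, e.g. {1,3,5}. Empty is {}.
Answer: {2}

Derivation:
Constraint 1 (U != X) on D(U)={2,3,4,5} D(X)={2,3,6}: no change
Constraint 2 (U + X = Z) on D(U)={2,3,4,5} D(X)={2,3,6} D(Z)={2,3,4}: U {2,3,4,5}->{2}; X {2,3,6}->{2}; Z {2,3,4}->{4}
Constraint 3 (Z != U) on D(Z)={4} D(U)={2}: no change
So after constraint 3: D(X) = {2}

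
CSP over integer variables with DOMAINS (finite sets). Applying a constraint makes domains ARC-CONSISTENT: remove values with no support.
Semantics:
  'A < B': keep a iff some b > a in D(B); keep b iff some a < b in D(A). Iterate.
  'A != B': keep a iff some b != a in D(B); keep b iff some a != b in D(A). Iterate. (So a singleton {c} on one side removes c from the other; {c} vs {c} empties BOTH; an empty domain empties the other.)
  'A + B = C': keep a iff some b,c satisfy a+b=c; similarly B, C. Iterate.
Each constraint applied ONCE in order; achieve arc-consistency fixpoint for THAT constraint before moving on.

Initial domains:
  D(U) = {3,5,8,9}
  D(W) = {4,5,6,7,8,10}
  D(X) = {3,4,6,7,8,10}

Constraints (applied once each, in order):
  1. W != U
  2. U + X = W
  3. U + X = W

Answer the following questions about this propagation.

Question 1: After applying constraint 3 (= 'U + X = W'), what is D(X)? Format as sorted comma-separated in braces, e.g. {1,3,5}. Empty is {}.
Answer: {3,4,7}

Derivation:
Constraint 1 (W != U) on D(W)={4,5,6,7,8,10} D(U)={3,5,8,9}: no change
Constraint 2 (U + X = W) on D(U)={3,5,8,9} D(X)={3,4,6,7,8,10} D(W)={4,5,6,7,8,10}: U {3,5,8,9}->{3,5}; X {3,4,6,7,8,10}->{3,4,7}; W {4,5,6,7,8,10}->{6,7,8,10}
Constraint 3 (U + X = W) on D(U)={3,5} D(X)={3,4,7} D(W)={6,7,8,10}: no change
So after constraint 3: D(X) = {3,4,7}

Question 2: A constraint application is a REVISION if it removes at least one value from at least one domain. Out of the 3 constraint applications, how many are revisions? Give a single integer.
Constraint 1 (W != U) on D(W)={4,5,6,7,8,10} D(U)={3,5,8,9}: no change => not a revision
Constraint 2 (U + X = W) on D(U)={3,5,8,9} D(X)={3,4,6,7,8,10} D(W)={4,5,6,7,8,10}: U {3,5,8,9}->{3,5}; X {3,4,6,7,8,10}->{3,4,7}; W {4,5,6,7,8,10}->{6,7,8,10} => REVISION
Constraint 3 (U + X = W) on D(U)={3,5} D(X)={3,4,7} D(W)={6,7,8,10}: no change => not a revision
Total revisions = 1

Answer: 1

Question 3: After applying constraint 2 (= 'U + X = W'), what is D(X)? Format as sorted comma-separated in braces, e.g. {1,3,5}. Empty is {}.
Answer: {3,4,7}

Derivation:
Constraint 1 (W != U) on D(W)={4,5,6,7,8,10} D(U)={3,5,8,9}: no change
Constraint 2 (U + X = W) on D(U)={3,5,8,9} D(X)={3,4,6,7,8,10} D(W)={4,5,6,7,8,10}: U {3,5,8,9}->{3,5}; X {3,4,6,7,8,10}->{3,4,7}; W {4,5,6,7,8,10}->{6,7,8,10}
So after constraint 2: D(X) = {3,4,7}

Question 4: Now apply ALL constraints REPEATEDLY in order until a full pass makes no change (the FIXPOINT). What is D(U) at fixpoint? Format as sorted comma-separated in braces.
pass 0 (initial): D(U)={3,5,8,9}
pass 1: U {3,5,8,9}->{3,5}; W {4,5,6,7,8,10}->{6,7,8,10}; X {3,4,6,7,8,10}->{3,4,7}
pass 2: no change
Fixpoint after 2 passes: D(U) = {3,5}

Answer: {3,5}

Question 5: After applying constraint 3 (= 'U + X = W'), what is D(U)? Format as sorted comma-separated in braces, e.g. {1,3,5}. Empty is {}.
Constraint 1 (W != U) on D(W)={4,5,6,7,8,10} D(U)={3,5,8,9}: no change
Constraint 2 (U + X = W) on D(U)={3,5,8,9} D(X)={3,4,6,7,8,10} D(W)={4,5,6,7,8,10}: U {3,5,8,9}->{3,5}; X {3,4,6,7,8,10}->{3,4,7}; W {4,5,6,7,8,10}->{6,7,8,10}
Constraint 3 (U + X = W) on D(U)={3,5} D(X)={3,4,7} D(W)={6,7,8,10}: no change
So after constraint 3: D(U) = {3,5}

Answer: {3,5}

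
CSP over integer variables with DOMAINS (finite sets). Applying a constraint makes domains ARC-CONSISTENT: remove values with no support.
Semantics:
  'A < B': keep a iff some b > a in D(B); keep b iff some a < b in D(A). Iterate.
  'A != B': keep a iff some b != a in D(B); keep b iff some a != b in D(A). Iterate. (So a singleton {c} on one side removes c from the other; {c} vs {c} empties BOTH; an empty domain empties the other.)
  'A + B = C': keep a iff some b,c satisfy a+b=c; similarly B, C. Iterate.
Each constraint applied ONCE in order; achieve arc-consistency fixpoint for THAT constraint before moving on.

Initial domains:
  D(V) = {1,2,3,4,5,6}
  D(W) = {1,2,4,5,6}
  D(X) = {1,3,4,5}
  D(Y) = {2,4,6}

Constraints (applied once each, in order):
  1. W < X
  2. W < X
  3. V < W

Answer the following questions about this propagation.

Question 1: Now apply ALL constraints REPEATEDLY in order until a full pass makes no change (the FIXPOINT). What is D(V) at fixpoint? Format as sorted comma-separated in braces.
pass 0 (initial): D(V)={1,2,3,4,5,6}
pass 1: V {1,2,3,4,5,6}->{1,2,3}; W {1,2,4,5,6}->{2,4}; X {1,3,4,5}->{3,4,5}
pass 2: no change
Fixpoint after 2 passes: D(V) = {1,2,3}

Answer: {1,2,3}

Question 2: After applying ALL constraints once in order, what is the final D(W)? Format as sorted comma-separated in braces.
Constraint 1 (W < X) on D(W)={1,2,4,5,6} D(X)={1,3,4,5}: W {1,2,4,5,6}->{1,2,4}; X {1,3,4,5}->{3,4,5}
Constraint 2 (W < X) on D(W)={1,2,4} D(X)={3,4,5}: no change
Constraint 3 (V < W) on D(V)={1,2,3,4,5,6} D(W)={1,2,4}: V {1,2,3,4,5,6}->{1,2,3}; W {1,2,4}->{2,4}
So after all 3 constraints: D(W) = {2,4}

Answer: {2,4}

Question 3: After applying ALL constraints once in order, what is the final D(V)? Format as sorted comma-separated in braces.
Answer: {1,2,3}

Derivation:
Constraint 1 (W < X) on D(W)={1,2,4,5,6} D(X)={1,3,4,5}: W {1,2,4,5,6}->{1,2,4}; X {1,3,4,5}->{3,4,5}
Constraint 2 (W < X) on D(W)={1,2,4} D(X)={3,4,5}: no change
Constraint 3 (V < W) on D(V)={1,2,3,4,5,6} D(W)={1,2,4}: V {1,2,3,4,5,6}->{1,2,3}; W {1,2,4}->{2,4}
So after all 3 constraints: D(V) = {1,2,3}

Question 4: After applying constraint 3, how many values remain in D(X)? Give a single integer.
Constraint 1 (W < X) on D(W)={1,2,4,5,6} D(X)={1,3,4,5}: W {1,2,4,5,6}->{1,2,4}; X {1,3,4,5}->{3,4,5}
Constraint 2 (W < X) on D(W)={1,2,4} D(X)={3,4,5}: no change
Constraint 3 (V < W) on D(V)={1,2,3,4,5,6} D(W)={1,2,4}: V {1,2,3,4,5,6}->{1,2,3}; W {1,2,4}->{2,4}
So after constraint 3: D(X)={3,4,5}, size = 3

Answer: 3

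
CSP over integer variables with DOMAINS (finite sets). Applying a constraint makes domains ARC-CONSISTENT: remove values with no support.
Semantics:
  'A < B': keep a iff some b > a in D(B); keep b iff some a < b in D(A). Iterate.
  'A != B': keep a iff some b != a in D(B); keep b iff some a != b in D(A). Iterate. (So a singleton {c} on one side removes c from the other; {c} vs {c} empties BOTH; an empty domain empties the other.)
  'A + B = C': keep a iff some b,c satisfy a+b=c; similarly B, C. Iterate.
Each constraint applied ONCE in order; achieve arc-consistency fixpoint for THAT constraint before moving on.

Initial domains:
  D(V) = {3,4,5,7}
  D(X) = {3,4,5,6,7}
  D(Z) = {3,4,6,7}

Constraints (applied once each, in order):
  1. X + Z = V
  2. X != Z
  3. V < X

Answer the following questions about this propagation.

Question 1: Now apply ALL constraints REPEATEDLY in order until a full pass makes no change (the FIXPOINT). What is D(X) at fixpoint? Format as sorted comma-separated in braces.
Answer: {}

Derivation:
pass 0 (initial): D(X)={3,4,5,6,7}
pass 1: V {3,4,5,7}->{}; X {3,4,5,6,7}->{}; Z {3,4,6,7}->{3,4}
pass 2: Z {3,4}->{}
pass 3: no change
Fixpoint after 3 passes: D(X) = {}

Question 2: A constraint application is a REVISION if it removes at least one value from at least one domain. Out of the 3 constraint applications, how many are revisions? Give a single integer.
Constraint 1 (X + Z = V) on D(X)={3,4,5,6,7} D(Z)={3,4,6,7} D(V)={3,4,5,7}: X {3,4,5,6,7}->{3,4}; Z {3,4,6,7}->{3,4}; V {3,4,5,7}->{7} => REVISION
Constraint 2 (X != Z) on D(X)={3,4} D(Z)={3,4}: no change => not a revision
Constraint 3 (V < X) on D(V)={7} D(X)={3,4}: V {7}->{}; X {3,4}->{} => REVISION
Total revisions = 2

Answer: 2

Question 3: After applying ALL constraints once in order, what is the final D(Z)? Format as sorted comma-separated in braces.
Constraint 1 (X + Z = V) on D(X)={3,4,5,6,7} D(Z)={3,4,6,7} D(V)={3,4,5,7}: X {3,4,5,6,7}->{3,4}; Z {3,4,6,7}->{3,4}; V {3,4,5,7}->{7}
Constraint 2 (X != Z) on D(X)={3,4} D(Z)={3,4}: no change
Constraint 3 (V < X) on D(V)={7} D(X)={3,4}: V {7}->{}; X {3,4}->{}
So after all 3 constraints: D(Z) = {3,4}

Answer: {3,4}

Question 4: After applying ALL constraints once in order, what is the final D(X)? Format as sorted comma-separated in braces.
Answer: {}

Derivation:
Constraint 1 (X + Z = V) on D(X)={3,4,5,6,7} D(Z)={3,4,6,7} D(V)={3,4,5,7}: X {3,4,5,6,7}->{3,4}; Z {3,4,6,7}->{3,4}; V {3,4,5,7}->{7}
Constraint 2 (X != Z) on D(X)={3,4} D(Z)={3,4}: no change
Constraint 3 (V < X) on D(V)={7} D(X)={3,4}: V {7}->{}; X {3,4}->{}
So after all 3 constraints: D(X) = {}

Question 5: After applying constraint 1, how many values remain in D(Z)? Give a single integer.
Answer: 2

Derivation:
Constraint 1 (X + Z = V) on D(X)={3,4,5,6,7} D(Z)={3,4,6,7} D(V)={3,4,5,7}: X {3,4,5,6,7}->{3,4}; Z {3,4,6,7}->{3,4}; V {3,4,5,7}->{7}
So after constraint 1: D(Z)={3,4}, size = 2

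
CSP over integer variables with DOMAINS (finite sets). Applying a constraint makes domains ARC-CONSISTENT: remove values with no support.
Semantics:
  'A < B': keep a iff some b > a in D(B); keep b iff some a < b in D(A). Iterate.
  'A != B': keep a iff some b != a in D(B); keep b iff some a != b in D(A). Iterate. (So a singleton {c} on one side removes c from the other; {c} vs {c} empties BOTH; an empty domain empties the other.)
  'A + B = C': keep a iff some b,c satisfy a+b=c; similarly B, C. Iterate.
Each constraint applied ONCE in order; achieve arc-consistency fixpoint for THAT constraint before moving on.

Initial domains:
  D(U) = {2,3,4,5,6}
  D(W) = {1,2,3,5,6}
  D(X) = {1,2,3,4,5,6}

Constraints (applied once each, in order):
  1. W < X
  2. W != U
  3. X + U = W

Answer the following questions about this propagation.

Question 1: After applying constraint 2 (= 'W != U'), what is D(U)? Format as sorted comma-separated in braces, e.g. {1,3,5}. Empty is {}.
Constraint 1 (W < X) on D(W)={1,2,3,5,6} D(X)={1,2,3,4,5,6}: W {1,2,3,5,6}->{1,2,3,5}; X {1,2,3,4,5,6}->{2,3,4,5,6}
Constraint 2 (W != U) on D(W)={1,2,3,5} D(U)={2,3,4,5,6}: no change
So after constraint 2: D(U) = {2,3,4,5,6}

Answer: {2,3,4,5,6}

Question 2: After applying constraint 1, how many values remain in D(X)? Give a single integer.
Constraint 1 (W < X) on D(W)={1,2,3,5,6} D(X)={1,2,3,4,5,6}: W {1,2,3,5,6}->{1,2,3,5}; X {1,2,3,4,5,6}->{2,3,4,5,6}
So after constraint 1: D(X)={2,3,4,5,6}, size = 5

Answer: 5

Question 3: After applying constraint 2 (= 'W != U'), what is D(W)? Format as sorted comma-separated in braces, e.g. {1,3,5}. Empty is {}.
Answer: {1,2,3,5}

Derivation:
Constraint 1 (W < X) on D(W)={1,2,3,5,6} D(X)={1,2,3,4,5,6}: W {1,2,3,5,6}->{1,2,3,5}; X {1,2,3,4,5,6}->{2,3,4,5,6}
Constraint 2 (W != U) on D(W)={1,2,3,5} D(U)={2,3,4,5,6}: no change
So after constraint 2: D(W) = {1,2,3,5}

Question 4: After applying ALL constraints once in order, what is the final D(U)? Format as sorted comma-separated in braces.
Constraint 1 (W < X) on D(W)={1,2,3,5,6} D(X)={1,2,3,4,5,6}: W {1,2,3,5,6}->{1,2,3,5}; X {1,2,3,4,5,6}->{2,3,4,5,6}
Constraint 2 (W != U) on D(W)={1,2,3,5} D(U)={2,3,4,5,6}: no change
Constraint 3 (X + U = W) on D(X)={2,3,4,5,6} D(U)={2,3,4,5,6} D(W)={1,2,3,5}: X {2,3,4,5,6}->{2,3}; U {2,3,4,5,6}->{2,3}; W {1,2,3,5}->{5}
So after all 3 constraints: D(U) = {2,3}

Answer: {2,3}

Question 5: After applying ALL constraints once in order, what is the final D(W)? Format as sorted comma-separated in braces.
Answer: {5}

Derivation:
Constraint 1 (W < X) on D(W)={1,2,3,5,6} D(X)={1,2,3,4,5,6}: W {1,2,3,5,6}->{1,2,3,5}; X {1,2,3,4,5,6}->{2,3,4,5,6}
Constraint 2 (W != U) on D(W)={1,2,3,5} D(U)={2,3,4,5,6}: no change
Constraint 3 (X + U = W) on D(X)={2,3,4,5,6} D(U)={2,3,4,5,6} D(W)={1,2,3,5}: X {2,3,4,5,6}->{2,3}; U {2,3,4,5,6}->{2,3}; W {1,2,3,5}->{5}
So after all 3 constraints: D(W) = {5}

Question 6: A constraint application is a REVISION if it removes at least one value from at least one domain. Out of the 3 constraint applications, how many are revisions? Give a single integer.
Answer: 2

Derivation:
Constraint 1 (W < X) on D(W)={1,2,3,5,6} D(X)={1,2,3,4,5,6}: W {1,2,3,5,6}->{1,2,3,5}; X {1,2,3,4,5,6}->{2,3,4,5,6} => REVISION
Constraint 2 (W != U) on D(W)={1,2,3,5} D(U)={2,3,4,5,6}: no change => not a revision
Constraint 3 (X + U = W) on D(X)={2,3,4,5,6} D(U)={2,3,4,5,6} D(W)={1,2,3,5}: X {2,3,4,5,6}->{2,3}; U {2,3,4,5,6}->{2,3}; W {1,2,3,5}->{5} => REVISION
Total revisions = 2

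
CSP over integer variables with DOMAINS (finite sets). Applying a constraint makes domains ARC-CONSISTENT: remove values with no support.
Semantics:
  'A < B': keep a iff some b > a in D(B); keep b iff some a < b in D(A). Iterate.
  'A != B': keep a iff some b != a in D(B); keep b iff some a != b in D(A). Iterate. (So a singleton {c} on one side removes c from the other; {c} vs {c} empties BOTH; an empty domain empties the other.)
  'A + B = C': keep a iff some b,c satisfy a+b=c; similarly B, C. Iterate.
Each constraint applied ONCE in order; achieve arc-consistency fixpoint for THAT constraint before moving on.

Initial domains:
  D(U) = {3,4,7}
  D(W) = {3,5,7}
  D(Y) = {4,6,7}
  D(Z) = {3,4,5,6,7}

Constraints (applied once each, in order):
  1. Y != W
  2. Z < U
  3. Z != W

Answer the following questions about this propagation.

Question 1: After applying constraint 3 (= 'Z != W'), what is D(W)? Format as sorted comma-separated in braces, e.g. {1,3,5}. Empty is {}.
Constraint 1 (Y != W) on D(Y)={4,6,7} D(W)={3,5,7}: no change
Constraint 2 (Z < U) on D(Z)={3,4,5,6,7} D(U)={3,4,7}: Z {3,4,5,6,7}->{3,4,5,6}; U {3,4,7}->{4,7}
Constraint 3 (Z != W) on D(Z)={3,4,5,6} D(W)={3,5,7}: no change
So after constraint 3: D(W) = {3,5,7}

Answer: {3,5,7}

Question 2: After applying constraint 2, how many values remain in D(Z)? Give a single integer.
Constraint 1 (Y != W) on D(Y)={4,6,7} D(W)={3,5,7}: no change
Constraint 2 (Z < U) on D(Z)={3,4,5,6,7} D(U)={3,4,7}: Z {3,4,5,6,7}->{3,4,5,6}; U {3,4,7}->{4,7}
So after constraint 2: D(Z)={3,4,5,6}, size = 4

Answer: 4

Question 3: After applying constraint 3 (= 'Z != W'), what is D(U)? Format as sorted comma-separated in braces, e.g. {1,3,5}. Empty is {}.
Constraint 1 (Y != W) on D(Y)={4,6,7} D(W)={3,5,7}: no change
Constraint 2 (Z < U) on D(Z)={3,4,5,6,7} D(U)={3,4,7}: Z {3,4,5,6,7}->{3,4,5,6}; U {3,4,7}->{4,7}
Constraint 3 (Z != W) on D(Z)={3,4,5,6} D(W)={3,5,7}: no change
So after constraint 3: D(U) = {4,7}

Answer: {4,7}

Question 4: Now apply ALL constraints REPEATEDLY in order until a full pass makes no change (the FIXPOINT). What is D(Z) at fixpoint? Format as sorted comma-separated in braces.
pass 0 (initial): D(Z)={3,4,5,6,7}
pass 1: U {3,4,7}->{4,7}; Z {3,4,5,6,7}->{3,4,5,6}
pass 2: no change
Fixpoint after 2 passes: D(Z) = {3,4,5,6}

Answer: {3,4,5,6}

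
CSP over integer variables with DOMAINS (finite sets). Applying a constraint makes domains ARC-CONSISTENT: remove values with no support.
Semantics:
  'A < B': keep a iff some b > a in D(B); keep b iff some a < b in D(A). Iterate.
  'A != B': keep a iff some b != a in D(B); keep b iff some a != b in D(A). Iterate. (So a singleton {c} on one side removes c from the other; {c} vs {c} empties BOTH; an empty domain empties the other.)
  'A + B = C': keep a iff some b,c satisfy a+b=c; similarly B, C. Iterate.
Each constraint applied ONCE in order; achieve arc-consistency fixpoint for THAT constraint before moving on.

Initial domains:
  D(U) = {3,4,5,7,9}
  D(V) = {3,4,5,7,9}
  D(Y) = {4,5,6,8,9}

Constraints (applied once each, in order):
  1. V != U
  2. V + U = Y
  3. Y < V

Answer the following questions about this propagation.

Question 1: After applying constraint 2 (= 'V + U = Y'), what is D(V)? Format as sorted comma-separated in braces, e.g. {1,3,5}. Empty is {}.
Constraint 1 (V != U) on D(V)={3,4,5,7,9} D(U)={3,4,5,7,9}: no change
Constraint 2 (V + U = Y) on D(V)={3,4,5,7,9} D(U)={3,4,5,7,9} D(Y)={4,5,6,8,9}: V {3,4,5,7,9}->{3,4,5}; U {3,4,5,7,9}->{3,4,5}; Y {4,5,6,8,9}->{6,8,9}
So after constraint 2: D(V) = {3,4,5}

Answer: {3,4,5}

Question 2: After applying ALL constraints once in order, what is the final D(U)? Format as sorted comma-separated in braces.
Constraint 1 (V != U) on D(V)={3,4,5,7,9} D(U)={3,4,5,7,9}: no change
Constraint 2 (V + U = Y) on D(V)={3,4,5,7,9} D(U)={3,4,5,7,9} D(Y)={4,5,6,8,9}: V {3,4,5,7,9}->{3,4,5}; U {3,4,5,7,9}->{3,4,5}; Y {4,5,6,8,9}->{6,8,9}
Constraint 3 (Y < V) on D(Y)={6,8,9} D(V)={3,4,5}: Y {6,8,9}->{}; V {3,4,5}->{}
So after all 3 constraints: D(U) = {3,4,5}

Answer: {3,4,5}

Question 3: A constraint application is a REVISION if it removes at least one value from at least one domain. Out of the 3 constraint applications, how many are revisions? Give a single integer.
Constraint 1 (V != U) on D(V)={3,4,5,7,9} D(U)={3,4,5,7,9}: no change => not a revision
Constraint 2 (V + U = Y) on D(V)={3,4,5,7,9} D(U)={3,4,5,7,9} D(Y)={4,5,6,8,9}: V {3,4,5,7,9}->{3,4,5}; U {3,4,5,7,9}->{3,4,5}; Y {4,5,6,8,9}->{6,8,9} => REVISION
Constraint 3 (Y < V) on D(Y)={6,8,9} D(V)={3,4,5}: Y {6,8,9}->{}; V {3,4,5}->{} => REVISION
Total revisions = 2

Answer: 2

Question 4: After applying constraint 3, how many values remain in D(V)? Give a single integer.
Constraint 1 (V != U) on D(V)={3,4,5,7,9} D(U)={3,4,5,7,9}: no change
Constraint 2 (V + U = Y) on D(V)={3,4,5,7,9} D(U)={3,4,5,7,9} D(Y)={4,5,6,8,9}: V {3,4,5,7,9}->{3,4,5}; U {3,4,5,7,9}->{3,4,5}; Y {4,5,6,8,9}->{6,8,9}
Constraint 3 (Y < V) on D(Y)={6,8,9} D(V)={3,4,5}: Y {6,8,9}->{}; V {3,4,5}->{}
So after constraint 3: D(V)={}, size = 0

Answer: 0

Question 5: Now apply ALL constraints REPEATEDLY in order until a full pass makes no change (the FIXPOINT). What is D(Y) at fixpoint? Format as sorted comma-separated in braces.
pass 0 (initial): D(Y)={4,5,6,8,9}
pass 1: U {3,4,5,7,9}->{3,4,5}; V {3,4,5,7,9}->{}; Y {4,5,6,8,9}->{}
pass 2: U {3,4,5}->{}
pass 3: no change
Fixpoint after 3 passes: D(Y) = {}

Answer: {}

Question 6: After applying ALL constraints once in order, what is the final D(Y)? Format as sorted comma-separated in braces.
Constraint 1 (V != U) on D(V)={3,4,5,7,9} D(U)={3,4,5,7,9}: no change
Constraint 2 (V + U = Y) on D(V)={3,4,5,7,9} D(U)={3,4,5,7,9} D(Y)={4,5,6,8,9}: V {3,4,5,7,9}->{3,4,5}; U {3,4,5,7,9}->{3,4,5}; Y {4,5,6,8,9}->{6,8,9}
Constraint 3 (Y < V) on D(Y)={6,8,9} D(V)={3,4,5}: Y {6,8,9}->{}; V {3,4,5}->{}
So after all 3 constraints: D(Y) = {}

Answer: {}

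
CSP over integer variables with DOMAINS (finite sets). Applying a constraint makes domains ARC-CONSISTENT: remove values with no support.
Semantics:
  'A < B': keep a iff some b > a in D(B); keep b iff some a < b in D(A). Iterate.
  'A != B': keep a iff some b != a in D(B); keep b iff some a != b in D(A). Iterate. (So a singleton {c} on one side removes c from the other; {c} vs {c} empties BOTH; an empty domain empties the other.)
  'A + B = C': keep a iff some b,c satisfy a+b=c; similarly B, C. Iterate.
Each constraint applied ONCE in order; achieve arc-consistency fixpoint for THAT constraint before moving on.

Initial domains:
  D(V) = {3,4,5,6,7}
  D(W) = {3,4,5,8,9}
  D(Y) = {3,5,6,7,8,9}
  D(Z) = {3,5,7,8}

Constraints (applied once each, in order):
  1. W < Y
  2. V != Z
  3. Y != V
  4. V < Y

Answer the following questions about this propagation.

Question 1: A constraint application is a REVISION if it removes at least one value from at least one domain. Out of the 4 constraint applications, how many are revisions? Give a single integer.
Constraint 1 (W < Y) on D(W)={3,4,5,8,9} D(Y)={3,5,6,7,8,9}: W {3,4,5,8,9}->{3,4,5,8}; Y {3,5,6,7,8,9}->{5,6,7,8,9} => REVISION
Constraint 2 (V != Z) on D(V)={3,4,5,6,7} D(Z)={3,5,7,8}: no change => not a revision
Constraint 3 (Y != V) on D(Y)={5,6,7,8,9} D(V)={3,4,5,6,7}: no change => not a revision
Constraint 4 (V < Y) on D(V)={3,4,5,6,7} D(Y)={5,6,7,8,9}: no change => not a revision
Total revisions = 1

Answer: 1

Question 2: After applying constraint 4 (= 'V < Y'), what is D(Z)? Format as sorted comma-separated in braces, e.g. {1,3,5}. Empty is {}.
Constraint 1 (W < Y) on D(W)={3,4,5,8,9} D(Y)={3,5,6,7,8,9}: W {3,4,5,8,9}->{3,4,5,8}; Y {3,5,6,7,8,9}->{5,6,7,8,9}
Constraint 2 (V != Z) on D(V)={3,4,5,6,7} D(Z)={3,5,7,8}: no change
Constraint 3 (Y != V) on D(Y)={5,6,7,8,9} D(V)={3,4,5,6,7}: no change
Constraint 4 (V < Y) on D(V)={3,4,5,6,7} D(Y)={5,6,7,8,9}: no change
So after constraint 4: D(Z) = {3,5,7,8}

Answer: {3,5,7,8}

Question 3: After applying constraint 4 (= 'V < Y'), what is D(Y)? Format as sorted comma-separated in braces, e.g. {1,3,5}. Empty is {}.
Constraint 1 (W < Y) on D(W)={3,4,5,8,9} D(Y)={3,5,6,7,8,9}: W {3,4,5,8,9}->{3,4,5,8}; Y {3,5,6,7,8,9}->{5,6,7,8,9}
Constraint 2 (V != Z) on D(V)={3,4,5,6,7} D(Z)={3,5,7,8}: no change
Constraint 3 (Y != V) on D(Y)={5,6,7,8,9} D(V)={3,4,5,6,7}: no change
Constraint 4 (V < Y) on D(V)={3,4,5,6,7} D(Y)={5,6,7,8,9}: no change
So after constraint 4: D(Y) = {5,6,7,8,9}

Answer: {5,6,7,8,9}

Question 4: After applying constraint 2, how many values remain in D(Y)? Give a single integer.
Constraint 1 (W < Y) on D(W)={3,4,5,8,9} D(Y)={3,5,6,7,8,9}: W {3,4,5,8,9}->{3,4,5,8}; Y {3,5,6,7,8,9}->{5,6,7,8,9}
Constraint 2 (V != Z) on D(V)={3,4,5,6,7} D(Z)={3,5,7,8}: no change
So after constraint 2: D(Y)={5,6,7,8,9}, size = 5

Answer: 5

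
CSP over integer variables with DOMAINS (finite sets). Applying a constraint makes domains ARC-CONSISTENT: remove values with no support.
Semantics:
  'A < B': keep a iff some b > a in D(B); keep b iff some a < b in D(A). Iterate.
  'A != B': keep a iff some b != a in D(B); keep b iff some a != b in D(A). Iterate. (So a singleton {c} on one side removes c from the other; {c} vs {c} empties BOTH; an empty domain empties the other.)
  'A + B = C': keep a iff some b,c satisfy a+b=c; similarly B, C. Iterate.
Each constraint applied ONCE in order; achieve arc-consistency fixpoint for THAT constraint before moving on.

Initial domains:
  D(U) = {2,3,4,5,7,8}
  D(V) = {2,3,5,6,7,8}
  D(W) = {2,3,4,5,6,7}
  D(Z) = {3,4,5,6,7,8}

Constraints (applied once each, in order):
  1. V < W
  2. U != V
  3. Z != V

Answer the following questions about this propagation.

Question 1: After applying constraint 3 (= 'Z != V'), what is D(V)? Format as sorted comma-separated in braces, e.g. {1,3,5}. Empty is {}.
Answer: {2,3,5,6}

Derivation:
Constraint 1 (V < W) on D(V)={2,3,5,6,7,8} D(W)={2,3,4,5,6,7}: V {2,3,5,6,7,8}->{2,3,5,6}; W {2,3,4,5,6,7}->{3,4,5,6,7}
Constraint 2 (U != V) on D(U)={2,3,4,5,7,8} D(V)={2,3,5,6}: no change
Constraint 3 (Z != V) on D(Z)={3,4,5,6,7,8} D(V)={2,3,5,6}: no change
So after constraint 3: D(V) = {2,3,5,6}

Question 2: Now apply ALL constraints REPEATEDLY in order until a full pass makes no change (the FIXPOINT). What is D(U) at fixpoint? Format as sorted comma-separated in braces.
Answer: {2,3,4,5,7,8}

Derivation:
pass 0 (initial): D(U)={2,3,4,5,7,8}
pass 1: V {2,3,5,6,7,8}->{2,3,5,6}; W {2,3,4,5,6,7}->{3,4,5,6,7}
pass 2: no change
Fixpoint after 2 passes: D(U) = {2,3,4,5,7,8}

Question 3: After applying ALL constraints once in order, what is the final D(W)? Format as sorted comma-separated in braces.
Answer: {3,4,5,6,7}

Derivation:
Constraint 1 (V < W) on D(V)={2,3,5,6,7,8} D(W)={2,3,4,5,6,7}: V {2,3,5,6,7,8}->{2,3,5,6}; W {2,3,4,5,6,7}->{3,4,5,6,7}
Constraint 2 (U != V) on D(U)={2,3,4,5,7,8} D(V)={2,3,5,6}: no change
Constraint 3 (Z != V) on D(Z)={3,4,5,6,7,8} D(V)={2,3,5,6}: no change
So after all 3 constraints: D(W) = {3,4,5,6,7}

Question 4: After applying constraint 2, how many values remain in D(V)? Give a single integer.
Answer: 4

Derivation:
Constraint 1 (V < W) on D(V)={2,3,5,6,7,8} D(W)={2,3,4,5,6,7}: V {2,3,5,6,7,8}->{2,3,5,6}; W {2,3,4,5,6,7}->{3,4,5,6,7}
Constraint 2 (U != V) on D(U)={2,3,4,5,7,8} D(V)={2,3,5,6}: no change
So after constraint 2: D(V)={2,3,5,6}, size = 4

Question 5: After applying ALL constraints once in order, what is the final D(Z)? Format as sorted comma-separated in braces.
Constraint 1 (V < W) on D(V)={2,3,5,6,7,8} D(W)={2,3,4,5,6,7}: V {2,3,5,6,7,8}->{2,3,5,6}; W {2,3,4,5,6,7}->{3,4,5,6,7}
Constraint 2 (U != V) on D(U)={2,3,4,5,7,8} D(V)={2,3,5,6}: no change
Constraint 3 (Z != V) on D(Z)={3,4,5,6,7,8} D(V)={2,3,5,6}: no change
So after all 3 constraints: D(Z) = {3,4,5,6,7,8}

Answer: {3,4,5,6,7,8}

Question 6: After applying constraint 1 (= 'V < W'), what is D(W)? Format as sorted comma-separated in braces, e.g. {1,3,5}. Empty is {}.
Constraint 1 (V < W) on D(V)={2,3,5,6,7,8} D(W)={2,3,4,5,6,7}: V {2,3,5,6,7,8}->{2,3,5,6}; W {2,3,4,5,6,7}->{3,4,5,6,7}
So after constraint 1: D(W) = {3,4,5,6,7}

Answer: {3,4,5,6,7}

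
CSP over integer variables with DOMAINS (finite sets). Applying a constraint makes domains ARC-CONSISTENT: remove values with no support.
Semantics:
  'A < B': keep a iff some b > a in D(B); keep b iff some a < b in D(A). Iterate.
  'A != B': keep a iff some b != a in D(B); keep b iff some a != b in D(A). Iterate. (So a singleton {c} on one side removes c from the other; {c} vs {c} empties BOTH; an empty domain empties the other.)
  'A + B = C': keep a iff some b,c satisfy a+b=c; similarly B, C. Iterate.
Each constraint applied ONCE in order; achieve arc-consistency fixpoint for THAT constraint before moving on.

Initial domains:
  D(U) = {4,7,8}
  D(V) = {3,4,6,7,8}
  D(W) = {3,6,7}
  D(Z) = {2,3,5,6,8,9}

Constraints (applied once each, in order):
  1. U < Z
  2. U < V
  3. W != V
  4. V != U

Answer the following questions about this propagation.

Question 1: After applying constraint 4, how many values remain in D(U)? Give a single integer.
Constraint 1 (U < Z) on D(U)={4,7,8} D(Z)={2,3,5,6,8,9}: Z {2,3,5,6,8,9}->{5,6,8,9}
Constraint 2 (U < V) on D(U)={4,7,8} D(V)={3,4,6,7,8}: U {4,7,8}->{4,7}; V {3,4,6,7,8}->{6,7,8}
Constraint 3 (W != V) on D(W)={3,6,7} D(V)={6,7,8}: no change
Constraint 4 (V != U) on D(V)={6,7,8} D(U)={4,7}: no change
So after constraint 4: D(U)={4,7}, size = 2

Answer: 2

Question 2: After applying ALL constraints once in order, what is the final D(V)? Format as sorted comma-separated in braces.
Answer: {6,7,8}

Derivation:
Constraint 1 (U < Z) on D(U)={4,7,8} D(Z)={2,3,5,6,8,9}: Z {2,3,5,6,8,9}->{5,6,8,9}
Constraint 2 (U < V) on D(U)={4,7,8} D(V)={3,4,6,7,8}: U {4,7,8}->{4,7}; V {3,4,6,7,8}->{6,7,8}
Constraint 3 (W != V) on D(W)={3,6,7} D(V)={6,7,8}: no change
Constraint 4 (V != U) on D(V)={6,7,8} D(U)={4,7}: no change
So after all 4 constraints: D(V) = {6,7,8}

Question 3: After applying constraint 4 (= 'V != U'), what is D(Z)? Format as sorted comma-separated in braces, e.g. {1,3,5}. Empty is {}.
Constraint 1 (U < Z) on D(U)={4,7,8} D(Z)={2,3,5,6,8,9}: Z {2,3,5,6,8,9}->{5,6,8,9}
Constraint 2 (U < V) on D(U)={4,7,8} D(V)={3,4,6,7,8}: U {4,7,8}->{4,7}; V {3,4,6,7,8}->{6,7,8}
Constraint 3 (W != V) on D(W)={3,6,7} D(V)={6,7,8}: no change
Constraint 4 (V != U) on D(V)={6,7,8} D(U)={4,7}: no change
So after constraint 4: D(Z) = {5,6,8,9}

Answer: {5,6,8,9}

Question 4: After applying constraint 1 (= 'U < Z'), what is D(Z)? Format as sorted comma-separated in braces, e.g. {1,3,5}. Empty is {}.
Answer: {5,6,8,9}

Derivation:
Constraint 1 (U < Z) on D(U)={4,7,8} D(Z)={2,3,5,6,8,9}: Z {2,3,5,6,8,9}->{5,6,8,9}
So after constraint 1: D(Z) = {5,6,8,9}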